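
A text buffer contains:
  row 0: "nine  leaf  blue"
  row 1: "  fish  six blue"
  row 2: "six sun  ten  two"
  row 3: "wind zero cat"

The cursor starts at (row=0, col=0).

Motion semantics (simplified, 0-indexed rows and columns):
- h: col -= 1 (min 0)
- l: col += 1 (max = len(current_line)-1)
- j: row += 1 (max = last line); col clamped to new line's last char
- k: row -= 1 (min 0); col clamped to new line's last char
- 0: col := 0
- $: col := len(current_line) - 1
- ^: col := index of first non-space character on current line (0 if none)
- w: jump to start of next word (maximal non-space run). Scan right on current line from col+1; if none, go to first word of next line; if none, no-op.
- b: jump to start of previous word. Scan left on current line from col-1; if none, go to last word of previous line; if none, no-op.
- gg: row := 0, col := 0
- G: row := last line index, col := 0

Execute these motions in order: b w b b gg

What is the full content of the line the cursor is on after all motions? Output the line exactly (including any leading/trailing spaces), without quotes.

After 1 (b): row=0 col=0 char='n'
After 2 (w): row=0 col=6 char='l'
After 3 (b): row=0 col=0 char='n'
After 4 (b): row=0 col=0 char='n'
After 5 (gg): row=0 col=0 char='n'

Answer: nine  leaf  blue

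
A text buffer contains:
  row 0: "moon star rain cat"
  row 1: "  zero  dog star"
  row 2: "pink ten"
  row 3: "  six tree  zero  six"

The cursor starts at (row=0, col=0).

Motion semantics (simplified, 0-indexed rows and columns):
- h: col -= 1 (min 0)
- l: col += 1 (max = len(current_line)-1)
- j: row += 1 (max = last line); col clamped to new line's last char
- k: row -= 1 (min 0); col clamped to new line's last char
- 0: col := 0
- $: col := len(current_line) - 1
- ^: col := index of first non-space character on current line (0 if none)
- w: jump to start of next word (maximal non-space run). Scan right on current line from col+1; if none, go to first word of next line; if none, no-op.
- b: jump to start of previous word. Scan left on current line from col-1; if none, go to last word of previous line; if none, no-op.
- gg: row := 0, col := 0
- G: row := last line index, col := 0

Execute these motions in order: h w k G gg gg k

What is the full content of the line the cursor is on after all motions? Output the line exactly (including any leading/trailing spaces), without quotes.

After 1 (h): row=0 col=0 char='m'
After 2 (w): row=0 col=5 char='s'
After 3 (k): row=0 col=5 char='s'
After 4 (G): row=3 col=0 char='_'
After 5 (gg): row=0 col=0 char='m'
After 6 (gg): row=0 col=0 char='m'
After 7 (k): row=0 col=0 char='m'

Answer: moon star rain cat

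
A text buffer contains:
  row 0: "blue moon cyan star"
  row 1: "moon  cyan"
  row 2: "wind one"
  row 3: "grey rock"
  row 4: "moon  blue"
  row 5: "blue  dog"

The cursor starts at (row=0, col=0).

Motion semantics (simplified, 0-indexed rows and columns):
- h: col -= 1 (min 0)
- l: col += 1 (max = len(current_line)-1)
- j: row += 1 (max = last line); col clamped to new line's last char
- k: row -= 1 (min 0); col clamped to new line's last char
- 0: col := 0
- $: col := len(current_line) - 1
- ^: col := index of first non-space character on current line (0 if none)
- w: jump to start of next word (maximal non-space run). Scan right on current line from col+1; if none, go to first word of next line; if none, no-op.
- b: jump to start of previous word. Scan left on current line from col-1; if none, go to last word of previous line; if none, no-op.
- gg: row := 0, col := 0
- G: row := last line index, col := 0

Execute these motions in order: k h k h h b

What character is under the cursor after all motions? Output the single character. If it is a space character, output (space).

After 1 (k): row=0 col=0 char='b'
After 2 (h): row=0 col=0 char='b'
After 3 (k): row=0 col=0 char='b'
After 4 (h): row=0 col=0 char='b'
After 5 (h): row=0 col=0 char='b'
After 6 (b): row=0 col=0 char='b'

Answer: b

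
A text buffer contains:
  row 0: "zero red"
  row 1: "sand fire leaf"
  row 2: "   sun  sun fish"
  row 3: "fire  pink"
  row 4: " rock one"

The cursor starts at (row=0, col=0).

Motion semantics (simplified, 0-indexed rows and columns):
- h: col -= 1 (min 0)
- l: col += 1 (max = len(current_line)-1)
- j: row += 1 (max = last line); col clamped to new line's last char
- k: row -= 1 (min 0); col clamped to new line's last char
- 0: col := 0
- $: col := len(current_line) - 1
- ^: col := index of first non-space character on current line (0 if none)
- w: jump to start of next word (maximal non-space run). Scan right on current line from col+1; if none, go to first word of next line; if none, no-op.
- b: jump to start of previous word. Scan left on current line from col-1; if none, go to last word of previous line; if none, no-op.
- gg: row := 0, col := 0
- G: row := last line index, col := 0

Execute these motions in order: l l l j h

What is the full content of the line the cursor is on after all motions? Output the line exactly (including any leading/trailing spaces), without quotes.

Answer: sand fire leaf

Derivation:
After 1 (l): row=0 col=1 char='e'
After 2 (l): row=0 col=2 char='r'
After 3 (l): row=0 col=3 char='o'
After 4 (j): row=1 col=3 char='d'
After 5 (h): row=1 col=2 char='n'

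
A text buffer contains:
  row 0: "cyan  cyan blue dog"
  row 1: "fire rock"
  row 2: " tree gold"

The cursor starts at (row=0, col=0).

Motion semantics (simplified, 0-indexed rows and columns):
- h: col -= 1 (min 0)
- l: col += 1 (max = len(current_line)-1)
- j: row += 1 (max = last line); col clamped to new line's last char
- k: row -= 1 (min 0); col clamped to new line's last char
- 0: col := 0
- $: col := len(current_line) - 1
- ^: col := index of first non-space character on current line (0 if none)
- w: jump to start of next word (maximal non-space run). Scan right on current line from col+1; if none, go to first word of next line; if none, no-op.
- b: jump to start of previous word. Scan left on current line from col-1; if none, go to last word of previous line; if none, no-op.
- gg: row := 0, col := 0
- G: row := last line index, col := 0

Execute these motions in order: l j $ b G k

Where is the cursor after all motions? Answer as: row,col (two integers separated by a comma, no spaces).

After 1 (l): row=0 col=1 char='y'
After 2 (j): row=1 col=1 char='i'
After 3 ($): row=1 col=8 char='k'
After 4 (b): row=1 col=5 char='r'
After 5 (G): row=2 col=0 char='_'
After 6 (k): row=1 col=0 char='f'

Answer: 1,0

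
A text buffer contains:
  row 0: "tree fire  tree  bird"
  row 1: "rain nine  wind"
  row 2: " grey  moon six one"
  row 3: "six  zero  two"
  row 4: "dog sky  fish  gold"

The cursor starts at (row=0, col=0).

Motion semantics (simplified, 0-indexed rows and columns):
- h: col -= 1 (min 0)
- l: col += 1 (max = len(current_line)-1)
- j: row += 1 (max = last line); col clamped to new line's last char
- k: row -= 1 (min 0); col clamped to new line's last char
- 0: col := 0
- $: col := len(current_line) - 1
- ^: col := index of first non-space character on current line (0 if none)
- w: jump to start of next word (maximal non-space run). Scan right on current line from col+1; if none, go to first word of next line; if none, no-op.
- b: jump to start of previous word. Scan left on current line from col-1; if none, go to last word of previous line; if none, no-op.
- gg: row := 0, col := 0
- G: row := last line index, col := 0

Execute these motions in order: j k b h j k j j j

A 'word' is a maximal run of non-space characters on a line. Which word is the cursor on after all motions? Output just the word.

After 1 (j): row=1 col=0 char='r'
After 2 (k): row=0 col=0 char='t'
After 3 (b): row=0 col=0 char='t'
After 4 (h): row=0 col=0 char='t'
After 5 (j): row=1 col=0 char='r'
After 6 (k): row=0 col=0 char='t'
After 7 (j): row=1 col=0 char='r'
After 8 (j): row=2 col=0 char='_'
After 9 (j): row=3 col=0 char='s'

Answer: six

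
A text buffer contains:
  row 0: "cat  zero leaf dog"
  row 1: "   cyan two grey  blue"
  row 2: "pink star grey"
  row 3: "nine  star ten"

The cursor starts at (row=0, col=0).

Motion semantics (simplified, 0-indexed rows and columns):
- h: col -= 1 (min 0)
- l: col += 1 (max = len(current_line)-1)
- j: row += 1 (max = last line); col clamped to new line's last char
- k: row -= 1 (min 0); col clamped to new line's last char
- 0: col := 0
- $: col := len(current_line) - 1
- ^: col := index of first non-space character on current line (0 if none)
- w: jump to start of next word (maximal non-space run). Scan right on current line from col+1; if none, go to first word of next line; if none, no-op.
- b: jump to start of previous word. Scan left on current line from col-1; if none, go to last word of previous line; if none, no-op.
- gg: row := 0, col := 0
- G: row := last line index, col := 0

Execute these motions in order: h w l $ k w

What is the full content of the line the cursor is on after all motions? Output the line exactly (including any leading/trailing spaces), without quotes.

Answer:    cyan two grey  blue

Derivation:
After 1 (h): row=0 col=0 char='c'
After 2 (w): row=0 col=5 char='z'
After 3 (l): row=0 col=6 char='e'
After 4 ($): row=0 col=17 char='g'
After 5 (k): row=0 col=17 char='g'
After 6 (w): row=1 col=3 char='c'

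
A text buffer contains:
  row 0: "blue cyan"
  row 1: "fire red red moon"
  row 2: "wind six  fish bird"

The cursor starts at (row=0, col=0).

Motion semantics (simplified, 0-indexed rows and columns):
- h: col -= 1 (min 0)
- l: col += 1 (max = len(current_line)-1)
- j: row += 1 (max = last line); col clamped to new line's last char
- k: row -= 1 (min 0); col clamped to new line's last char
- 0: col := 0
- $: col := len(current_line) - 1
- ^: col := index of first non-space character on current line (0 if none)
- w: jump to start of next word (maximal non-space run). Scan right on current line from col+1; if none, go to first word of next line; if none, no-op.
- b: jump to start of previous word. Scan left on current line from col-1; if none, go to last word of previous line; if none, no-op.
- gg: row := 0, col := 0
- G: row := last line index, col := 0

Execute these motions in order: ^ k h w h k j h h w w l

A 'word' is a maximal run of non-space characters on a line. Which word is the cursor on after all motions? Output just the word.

After 1 (^): row=0 col=0 char='b'
After 2 (k): row=0 col=0 char='b'
After 3 (h): row=0 col=0 char='b'
After 4 (w): row=0 col=5 char='c'
After 5 (h): row=0 col=4 char='_'
After 6 (k): row=0 col=4 char='_'
After 7 (j): row=1 col=4 char='_'
After 8 (h): row=1 col=3 char='e'
After 9 (h): row=1 col=2 char='r'
After 10 (w): row=1 col=5 char='r'
After 11 (w): row=1 col=9 char='r'
After 12 (l): row=1 col=10 char='e'

Answer: red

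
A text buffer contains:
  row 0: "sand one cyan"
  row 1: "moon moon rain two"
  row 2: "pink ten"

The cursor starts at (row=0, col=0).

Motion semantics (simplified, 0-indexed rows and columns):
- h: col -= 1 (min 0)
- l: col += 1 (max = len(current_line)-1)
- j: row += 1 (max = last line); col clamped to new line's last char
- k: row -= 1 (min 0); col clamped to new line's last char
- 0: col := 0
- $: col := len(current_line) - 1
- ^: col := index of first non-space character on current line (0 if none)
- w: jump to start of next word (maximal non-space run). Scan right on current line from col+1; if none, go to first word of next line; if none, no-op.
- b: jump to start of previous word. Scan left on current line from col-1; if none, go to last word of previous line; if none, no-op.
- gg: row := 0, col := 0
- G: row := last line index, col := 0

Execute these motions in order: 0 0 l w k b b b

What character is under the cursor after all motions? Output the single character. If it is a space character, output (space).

Answer: s

Derivation:
After 1 (0): row=0 col=0 char='s'
After 2 (0): row=0 col=0 char='s'
After 3 (l): row=0 col=1 char='a'
After 4 (w): row=0 col=5 char='o'
After 5 (k): row=0 col=5 char='o'
After 6 (b): row=0 col=0 char='s'
After 7 (b): row=0 col=0 char='s'
After 8 (b): row=0 col=0 char='s'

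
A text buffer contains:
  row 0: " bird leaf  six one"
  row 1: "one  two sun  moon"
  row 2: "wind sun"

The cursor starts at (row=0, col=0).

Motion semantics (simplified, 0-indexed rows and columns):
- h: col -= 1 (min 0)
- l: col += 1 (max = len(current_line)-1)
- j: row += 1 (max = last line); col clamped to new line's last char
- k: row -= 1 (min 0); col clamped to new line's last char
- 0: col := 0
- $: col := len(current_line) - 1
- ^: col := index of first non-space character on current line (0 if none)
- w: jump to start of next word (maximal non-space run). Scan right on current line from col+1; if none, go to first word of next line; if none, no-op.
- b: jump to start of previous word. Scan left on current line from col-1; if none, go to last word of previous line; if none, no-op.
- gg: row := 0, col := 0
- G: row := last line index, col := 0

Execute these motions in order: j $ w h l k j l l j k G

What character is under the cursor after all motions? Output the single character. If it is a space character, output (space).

After 1 (j): row=1 col=0 char='o'
After 2 ($): row=1 col=17 char='n'
After 3 (w): row=2 col=0 char='w'
After 4 (h): row=2 col=0 char='w'
After 5 (l): row=2 col=1 char='i'
After 6 (k): row=1 col=1 char='n'
After 7 (j): row=2 col=1 char='i'
After 8 (l): row=2 col=2 char='n'
After 9 (l): row=2 col=3 char='d'
After 10 (j): row=2 col=3 char='d'
After 11 (k): row=1 col=3 char='_'
After 12 (G): row=2 col=0 char='w'

Answer: w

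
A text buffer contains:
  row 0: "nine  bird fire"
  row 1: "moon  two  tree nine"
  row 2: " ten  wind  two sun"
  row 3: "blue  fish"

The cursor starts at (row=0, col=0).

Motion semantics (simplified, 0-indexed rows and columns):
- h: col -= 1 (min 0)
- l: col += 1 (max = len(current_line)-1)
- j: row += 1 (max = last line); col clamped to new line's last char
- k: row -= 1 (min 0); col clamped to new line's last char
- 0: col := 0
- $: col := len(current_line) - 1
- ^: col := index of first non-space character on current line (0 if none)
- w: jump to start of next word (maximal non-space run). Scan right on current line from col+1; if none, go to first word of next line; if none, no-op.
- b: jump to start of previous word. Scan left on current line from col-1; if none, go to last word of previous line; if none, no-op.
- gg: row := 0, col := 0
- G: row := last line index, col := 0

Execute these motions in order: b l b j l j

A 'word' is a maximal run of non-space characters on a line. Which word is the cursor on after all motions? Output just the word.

After 1 (b): row=0 col=0 char='n'
After 2 (l): row=0 col=1 char='i'
After 3 (b): row=0 col=0 char='n'
After 4 (j): row=1 col=0 char='m'
After 5 (l): row=1 col=1 char='o'
After 6 (j): row=2 col=1 char='t'

Answer: ten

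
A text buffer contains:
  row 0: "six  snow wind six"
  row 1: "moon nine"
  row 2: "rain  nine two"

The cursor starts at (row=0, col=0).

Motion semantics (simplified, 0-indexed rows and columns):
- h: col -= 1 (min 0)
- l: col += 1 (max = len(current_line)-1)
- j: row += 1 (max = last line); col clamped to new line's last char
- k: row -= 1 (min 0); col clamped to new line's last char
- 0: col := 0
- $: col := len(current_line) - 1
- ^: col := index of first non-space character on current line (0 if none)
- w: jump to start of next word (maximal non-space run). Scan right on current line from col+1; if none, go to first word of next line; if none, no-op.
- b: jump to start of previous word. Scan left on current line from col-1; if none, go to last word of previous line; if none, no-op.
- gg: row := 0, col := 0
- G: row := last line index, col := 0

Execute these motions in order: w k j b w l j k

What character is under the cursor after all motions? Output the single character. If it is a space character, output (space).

Answer: i

Derivation:
After 1 (w): row=0 col=5 char='s'
After 2 (k): row=0 col=5 char='s'
After 3 (j): row=1 col=5 char='n'
After 4 (b): row=1 col=0 char='m'
After 5 (w): row=1 col=5 char='n'
After 6 (l): row=1 col=6 char='i'
After 7 (j): row=2 col=6 char='n'
After 8 (k): row=1 col=6 char='i'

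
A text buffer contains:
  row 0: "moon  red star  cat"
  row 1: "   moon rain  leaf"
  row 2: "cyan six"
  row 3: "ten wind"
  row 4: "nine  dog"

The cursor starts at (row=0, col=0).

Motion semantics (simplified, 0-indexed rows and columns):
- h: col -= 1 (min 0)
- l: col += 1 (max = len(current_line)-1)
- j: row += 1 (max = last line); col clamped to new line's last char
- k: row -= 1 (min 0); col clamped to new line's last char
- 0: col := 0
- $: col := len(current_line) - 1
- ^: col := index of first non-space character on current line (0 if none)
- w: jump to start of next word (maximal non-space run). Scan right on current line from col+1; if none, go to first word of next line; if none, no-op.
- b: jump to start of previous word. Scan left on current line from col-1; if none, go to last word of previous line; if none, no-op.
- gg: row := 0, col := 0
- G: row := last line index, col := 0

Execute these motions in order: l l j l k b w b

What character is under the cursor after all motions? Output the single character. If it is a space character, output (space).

Answer: m

Derivation:
After 1 (l): row=0 col=1 char='o'
After 2 (l): row=0 col=2 char='o'
After 3 (j): row=1 col=2 char='_'
After 4 (l): row=1 col=3 char='m'
After 5 (k): row=0 col=3 char='n'
After 6 (b): row=0 col=0 char='m'
After 7 (w): row=0 col=6 char='r'
After 8 (b): row=0 col=0 char='m'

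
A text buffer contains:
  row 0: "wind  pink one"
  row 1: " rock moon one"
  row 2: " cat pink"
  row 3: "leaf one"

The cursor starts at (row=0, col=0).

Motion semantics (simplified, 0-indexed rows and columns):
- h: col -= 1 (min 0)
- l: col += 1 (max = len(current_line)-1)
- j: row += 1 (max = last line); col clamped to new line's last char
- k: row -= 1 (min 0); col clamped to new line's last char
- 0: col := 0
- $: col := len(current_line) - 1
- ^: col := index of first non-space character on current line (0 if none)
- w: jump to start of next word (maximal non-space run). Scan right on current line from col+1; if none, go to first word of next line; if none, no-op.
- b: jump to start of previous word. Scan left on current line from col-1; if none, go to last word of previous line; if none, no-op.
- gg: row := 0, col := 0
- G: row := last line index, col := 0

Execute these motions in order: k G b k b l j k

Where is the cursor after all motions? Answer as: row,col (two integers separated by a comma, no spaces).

Answer: 1,2

Derivation:
After 1 (k): row=0 col=0 char='w'
After 2 (G): row=3 col=0 char='l'
After 3 (b): row=2 col=5 char='p'
After 4 (k): row=1 col=5 char='_'
After 5 (b): row=1 col=1 char='r'
After 6 (l): row=1 col=2 char='o'
After 7 (j): row=2 col=2 char='a'
After 8 (k): row=1 col=2 char='o'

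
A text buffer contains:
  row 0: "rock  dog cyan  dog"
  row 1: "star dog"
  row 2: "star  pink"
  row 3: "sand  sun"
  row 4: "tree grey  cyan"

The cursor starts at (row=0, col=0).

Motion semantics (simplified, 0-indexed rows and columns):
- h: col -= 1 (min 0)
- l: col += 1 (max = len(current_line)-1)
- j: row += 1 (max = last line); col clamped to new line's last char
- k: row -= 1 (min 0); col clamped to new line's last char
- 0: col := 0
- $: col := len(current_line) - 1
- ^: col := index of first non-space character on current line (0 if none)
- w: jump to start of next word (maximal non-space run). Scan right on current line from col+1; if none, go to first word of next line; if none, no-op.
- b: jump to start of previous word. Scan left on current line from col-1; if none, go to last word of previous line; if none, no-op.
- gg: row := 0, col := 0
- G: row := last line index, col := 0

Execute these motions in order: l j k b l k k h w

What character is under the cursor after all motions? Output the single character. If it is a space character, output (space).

Answer: d

Derivation:
After 1 (l): row=0 col=1 char='o'
After 2 (j): row=1 col=1 char='t'
After 3 (k): row=0 col=1 char='o'
After 4 (b): row=0 col=0 char='r'
After 5 (l): row=0 col=1 char='o'
After 6 (k): row=0 col=1 char='o'
After 7 (k): row=0 col=1 char='o'
After 8 (h): row=0 col=0 char='r'
After 9 (w): row=0 col=6 char='d'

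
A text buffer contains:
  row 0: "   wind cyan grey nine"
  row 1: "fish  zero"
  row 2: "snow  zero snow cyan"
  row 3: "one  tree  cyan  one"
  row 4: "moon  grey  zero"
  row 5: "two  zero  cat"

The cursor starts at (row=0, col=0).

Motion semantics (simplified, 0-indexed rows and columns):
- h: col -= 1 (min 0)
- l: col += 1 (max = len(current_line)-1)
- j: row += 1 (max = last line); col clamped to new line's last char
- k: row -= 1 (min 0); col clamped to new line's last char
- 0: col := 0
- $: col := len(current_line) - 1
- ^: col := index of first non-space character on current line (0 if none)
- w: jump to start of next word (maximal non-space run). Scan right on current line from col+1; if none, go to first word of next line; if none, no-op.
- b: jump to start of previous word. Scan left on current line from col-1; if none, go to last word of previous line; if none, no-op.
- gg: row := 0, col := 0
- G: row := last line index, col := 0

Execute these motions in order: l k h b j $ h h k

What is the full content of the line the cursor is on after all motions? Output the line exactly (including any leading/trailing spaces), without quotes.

Answer:    wind cyan grey nine

Derivation:
After 1 (l): row=0 col=1 char='_'
After 2 (k): row=0 col=1 char='_'
After 3 (h): row=0 col=0 char='_'
After 4 (b): row=0 col=0 char='_'
After 5 (j): row=1 col=0 char='f'
After 6 ($): row=1 col=9 char='o'
After 7 (h): row=1 col=8 char='r'
After 8 (h): row=1 col=7 char='e'
After 9 (k): row=0 col=7 char='_'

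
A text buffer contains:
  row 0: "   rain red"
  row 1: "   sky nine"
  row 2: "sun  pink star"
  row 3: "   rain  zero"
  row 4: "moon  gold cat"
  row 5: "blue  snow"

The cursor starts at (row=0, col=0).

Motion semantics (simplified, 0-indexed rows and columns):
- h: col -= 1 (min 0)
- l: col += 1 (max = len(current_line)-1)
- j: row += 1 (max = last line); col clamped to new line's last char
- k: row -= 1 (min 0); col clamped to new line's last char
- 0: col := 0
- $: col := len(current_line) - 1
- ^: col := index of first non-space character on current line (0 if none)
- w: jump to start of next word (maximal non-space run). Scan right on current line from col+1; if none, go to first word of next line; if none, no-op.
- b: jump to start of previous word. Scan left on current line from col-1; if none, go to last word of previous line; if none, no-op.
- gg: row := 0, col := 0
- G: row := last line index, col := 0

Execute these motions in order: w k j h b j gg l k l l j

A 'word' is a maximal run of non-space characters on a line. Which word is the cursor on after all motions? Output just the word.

After 1 (w): row=0 col=3 char='r'
After 2 (k): row=0 col=3 char='r'
After 3 (j): row=1 col=3 char='s'
After 4 (h): row=1 col=2 char='_'
After 5 (b): row=0 col=8 char='r'
After 6 (j): row=1 col=8 char='i'
After 7 (gg): row=0 col=0 char='_'
After 8 (l): row=0 col=1 char='_'
After 9 (k): row=0 col=1 char='_'
After 10 (l): row=0 col=2 char='_'
After 11 (l): row=0 col=3 char='r'
After 12 (j): row=1 col=3 char='s'

Answer: sky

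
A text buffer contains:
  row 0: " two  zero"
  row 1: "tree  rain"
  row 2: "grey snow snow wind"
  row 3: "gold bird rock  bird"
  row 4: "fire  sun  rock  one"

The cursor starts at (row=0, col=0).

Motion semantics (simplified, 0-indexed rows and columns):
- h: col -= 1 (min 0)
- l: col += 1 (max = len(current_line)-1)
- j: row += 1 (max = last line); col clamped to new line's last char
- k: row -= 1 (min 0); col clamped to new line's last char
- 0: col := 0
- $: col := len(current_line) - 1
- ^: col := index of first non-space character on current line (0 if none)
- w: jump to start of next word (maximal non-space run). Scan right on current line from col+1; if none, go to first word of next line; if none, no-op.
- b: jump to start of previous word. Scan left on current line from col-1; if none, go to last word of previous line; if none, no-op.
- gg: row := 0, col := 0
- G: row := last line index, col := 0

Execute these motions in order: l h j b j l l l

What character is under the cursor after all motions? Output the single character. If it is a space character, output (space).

Answer: n

Derivation:
After 1 (l): row=0 col=1 char='t'
After 2 (h): row=0 col=0 char='_'
After 3 (j): row=1 col=0 char='t'
After 4 (b): row=0 col=6 char='z'
After 5 (j): row=1 col=6 char='r'
After 6 (l): row=1 col=7 char='a'
After 7 (l): row=1 col=8 char='i'
After 8 (l): row=1 col=9 char='n'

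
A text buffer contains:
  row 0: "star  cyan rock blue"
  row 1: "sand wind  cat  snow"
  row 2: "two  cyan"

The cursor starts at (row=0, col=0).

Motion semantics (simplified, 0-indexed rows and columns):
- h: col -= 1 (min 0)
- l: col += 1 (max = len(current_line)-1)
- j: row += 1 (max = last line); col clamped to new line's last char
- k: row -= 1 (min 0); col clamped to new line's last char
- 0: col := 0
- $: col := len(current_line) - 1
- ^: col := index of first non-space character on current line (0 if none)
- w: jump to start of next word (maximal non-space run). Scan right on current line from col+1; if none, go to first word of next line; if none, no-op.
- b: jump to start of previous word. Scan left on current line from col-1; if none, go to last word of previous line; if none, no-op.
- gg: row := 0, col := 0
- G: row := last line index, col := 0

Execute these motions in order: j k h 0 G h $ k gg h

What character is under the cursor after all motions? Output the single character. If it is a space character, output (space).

Answer: s

Derivation:
After 1 (j): row=1 col=0 char='s'
After 2 (k): row=0 col=0 char='s'
After 3 (h): row=0 col=0 char='s'
After 4 (0): row=0 col=0 char='s'
After 5 (G): row=2 col=0 char='t'
After 6 (h): row=2 col=0 char='t'
After 7 ($): row=2 col=8 char='n'
After 8 (k): row=1 col=8 char='d'
After 9 (gg): row=0 col=0 char='s'
After 10 (h): row=0 col=0 char='s'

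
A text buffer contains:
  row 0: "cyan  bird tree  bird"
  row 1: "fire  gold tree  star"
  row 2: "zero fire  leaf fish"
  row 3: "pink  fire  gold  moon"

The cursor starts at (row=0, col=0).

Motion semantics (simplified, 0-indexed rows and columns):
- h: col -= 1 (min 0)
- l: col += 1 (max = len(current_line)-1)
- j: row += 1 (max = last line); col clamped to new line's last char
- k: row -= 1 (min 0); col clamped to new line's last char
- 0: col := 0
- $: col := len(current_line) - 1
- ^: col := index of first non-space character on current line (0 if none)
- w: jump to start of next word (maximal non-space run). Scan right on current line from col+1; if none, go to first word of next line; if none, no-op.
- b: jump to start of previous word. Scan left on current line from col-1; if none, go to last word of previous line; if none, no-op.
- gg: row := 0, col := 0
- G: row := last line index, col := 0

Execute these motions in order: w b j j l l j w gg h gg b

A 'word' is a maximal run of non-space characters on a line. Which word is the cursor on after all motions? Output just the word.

Answer: cyan

Derivation:
After 1 (w): row=0 col=6 char='b'
After 2 (b): row=0 col=0 char='c'
After 3 (j): row=1 col=0 char='f'
After 4 (j): row=2 col=0 char='z'
After 5 (l): row=2 col=1 char='e'
After 6 (l): row=2 col=2 char='r'
After 7 (j): row=3 col=2 char='n'
After 8 (w): row=3 col=6 char='f'
After 9 (gg): row=0 col=0 char='c'
After 10 (h): row=0 col=0 char='c'
After 11 (gg): row=0 col=0 char='c'
After 12 (b): row=0 col=0 char='c'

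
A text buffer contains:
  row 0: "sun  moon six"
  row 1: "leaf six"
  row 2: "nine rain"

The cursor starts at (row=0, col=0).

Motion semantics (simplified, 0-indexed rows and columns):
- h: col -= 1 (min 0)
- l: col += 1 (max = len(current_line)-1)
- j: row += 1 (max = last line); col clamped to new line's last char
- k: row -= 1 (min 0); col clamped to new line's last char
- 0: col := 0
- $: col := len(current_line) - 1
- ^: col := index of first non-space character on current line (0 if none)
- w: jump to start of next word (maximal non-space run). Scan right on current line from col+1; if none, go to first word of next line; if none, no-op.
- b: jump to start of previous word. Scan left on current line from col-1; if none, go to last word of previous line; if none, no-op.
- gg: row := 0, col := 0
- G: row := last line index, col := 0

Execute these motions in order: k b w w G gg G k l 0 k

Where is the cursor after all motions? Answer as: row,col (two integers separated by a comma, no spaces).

Answer: 0,0

Derivation:
After 1 (k): row=0 col=0 char='s'
After 2 (b): row=0 col=0 char='s'
After 3 (w): row=0 col=5 char='m'
After 4 (w): row=0 col=10 char='s'
After 5 (G): row=2 col=0 char='n'
After 6 (gg): row=0 col=0 char='s'
After 7 (G): row=2 col=0 char='n'
After 8 (k): row=1 col=0 char='l'
After 9 (l): row=1 col=1 char='e'
After 10 (0): row=1 col=0 char='l'
After 11 (k): row=0 col=0 char='s'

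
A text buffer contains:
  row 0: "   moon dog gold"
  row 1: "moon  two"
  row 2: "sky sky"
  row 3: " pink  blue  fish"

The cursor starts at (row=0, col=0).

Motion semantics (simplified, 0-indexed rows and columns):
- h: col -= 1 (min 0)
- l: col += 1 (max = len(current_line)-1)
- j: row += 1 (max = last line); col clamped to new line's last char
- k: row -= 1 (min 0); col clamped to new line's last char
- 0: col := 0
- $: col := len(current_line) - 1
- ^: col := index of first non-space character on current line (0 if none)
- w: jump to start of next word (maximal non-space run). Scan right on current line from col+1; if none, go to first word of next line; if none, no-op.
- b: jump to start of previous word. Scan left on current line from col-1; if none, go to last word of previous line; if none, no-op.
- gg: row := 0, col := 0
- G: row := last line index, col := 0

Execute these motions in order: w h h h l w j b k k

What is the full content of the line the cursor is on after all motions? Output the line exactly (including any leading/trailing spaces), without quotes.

Answer:    moon dog gold

Derivation:
After 1 (w): row=0 col=3 char='m'
After 2 (h): row=0 col=2 char='_'
After 3 (h): row=0 col=1 char='_'
After 4 (h): row=0 col=0 char='_'
After 5 (l): row=0 col=1 char='_'
After 6 (w): row=0 col=3 char='m'
After 7 (j): row=1 col=3 char='n'
After 8 (b): row=1 col=0 char='m'
After 9 (k): row=0 col=0 char='_'
After 10 (k): row=0 col=0 char='_'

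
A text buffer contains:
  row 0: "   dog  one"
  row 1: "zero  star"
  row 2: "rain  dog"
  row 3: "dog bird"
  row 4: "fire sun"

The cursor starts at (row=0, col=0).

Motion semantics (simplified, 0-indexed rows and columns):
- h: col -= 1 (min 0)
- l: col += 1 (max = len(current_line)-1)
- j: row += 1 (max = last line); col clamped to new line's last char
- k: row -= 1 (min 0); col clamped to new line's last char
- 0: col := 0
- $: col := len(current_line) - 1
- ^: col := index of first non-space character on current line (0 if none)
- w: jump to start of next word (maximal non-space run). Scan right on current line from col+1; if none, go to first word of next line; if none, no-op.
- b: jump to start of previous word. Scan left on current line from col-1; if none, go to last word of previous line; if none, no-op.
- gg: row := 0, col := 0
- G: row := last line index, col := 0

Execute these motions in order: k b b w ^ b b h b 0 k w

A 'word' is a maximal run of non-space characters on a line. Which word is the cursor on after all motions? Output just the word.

Answer: dog

Derivation:
After 1 (k): row=0 col=0 char='_'
After 2 (b): row=0 col=0 char='_'
After 3 (b): row=0 col=0 char='_'
After 4 (w): row=0 col=3 char='d'
After 5 (^): row=0 col=3 char='d'
After 6 (b): row=0 col=3 char='d'
After 7 (b): row=0 col=3 char='d'
After 8 (h): row=0 col=2 char='_'
After 9 (b): row=0 col=2 char='_'
After 10 (0): row=0 col=0 char='_'
After 11 (k): row=0 col=0 char='_'
After 12 (w): row=0 col=3 char='d'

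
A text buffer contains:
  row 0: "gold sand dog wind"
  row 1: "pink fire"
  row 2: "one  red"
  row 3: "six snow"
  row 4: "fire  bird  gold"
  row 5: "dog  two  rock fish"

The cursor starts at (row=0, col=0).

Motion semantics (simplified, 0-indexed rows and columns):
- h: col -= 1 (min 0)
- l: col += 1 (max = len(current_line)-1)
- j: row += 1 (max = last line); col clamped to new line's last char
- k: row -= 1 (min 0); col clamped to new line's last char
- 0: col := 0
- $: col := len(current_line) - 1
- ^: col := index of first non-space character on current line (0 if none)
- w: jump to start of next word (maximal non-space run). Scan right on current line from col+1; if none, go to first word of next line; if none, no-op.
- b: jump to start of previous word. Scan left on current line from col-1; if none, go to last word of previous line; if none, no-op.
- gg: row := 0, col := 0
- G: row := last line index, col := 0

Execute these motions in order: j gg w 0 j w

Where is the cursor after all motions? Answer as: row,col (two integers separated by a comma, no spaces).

After 1 (j): row=1 col=0 char='p'
After 2 (gg): row=0 col=0 char='g'
After 3 (w): row=0 col=5 char='s'
After 4 (0): row=0 col=0 char='g'
After 5 (j): row=1 col=0 char='p'
After 6 (w): row=1 col=5 char='f'

Answer: 1,5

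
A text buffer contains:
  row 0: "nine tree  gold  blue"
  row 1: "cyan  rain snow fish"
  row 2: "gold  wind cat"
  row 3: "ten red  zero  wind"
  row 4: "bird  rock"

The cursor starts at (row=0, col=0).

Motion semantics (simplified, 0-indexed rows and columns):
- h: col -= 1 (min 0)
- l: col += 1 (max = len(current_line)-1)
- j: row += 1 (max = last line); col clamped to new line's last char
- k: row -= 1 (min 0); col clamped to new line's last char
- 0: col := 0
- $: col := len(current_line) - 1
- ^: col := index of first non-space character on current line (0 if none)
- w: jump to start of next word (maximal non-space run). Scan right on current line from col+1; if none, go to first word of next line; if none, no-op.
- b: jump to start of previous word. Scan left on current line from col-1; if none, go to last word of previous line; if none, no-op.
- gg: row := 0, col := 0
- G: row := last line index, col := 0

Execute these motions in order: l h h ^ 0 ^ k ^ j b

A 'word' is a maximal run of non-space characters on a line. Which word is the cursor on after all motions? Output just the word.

After 1 (l): row=0 col=1 char='i'
After 2 (h): row=0 col=0 char='n'
After 3 (h): row=0 col=0 char='n'
After 4 (^): row=0 col=0 char='n'
After 5 (0): row=0 col=0 char='n'
After 6 (^): row=0 col=0 char='n'
After 7 (k): row=0 col=0 char='n'
After 8 (^): row=0 col=0 char='n'
After 9 (j): row=1 col=0 char='c'
After 10 (b): row=0 col=17 char='b'

Answer: blue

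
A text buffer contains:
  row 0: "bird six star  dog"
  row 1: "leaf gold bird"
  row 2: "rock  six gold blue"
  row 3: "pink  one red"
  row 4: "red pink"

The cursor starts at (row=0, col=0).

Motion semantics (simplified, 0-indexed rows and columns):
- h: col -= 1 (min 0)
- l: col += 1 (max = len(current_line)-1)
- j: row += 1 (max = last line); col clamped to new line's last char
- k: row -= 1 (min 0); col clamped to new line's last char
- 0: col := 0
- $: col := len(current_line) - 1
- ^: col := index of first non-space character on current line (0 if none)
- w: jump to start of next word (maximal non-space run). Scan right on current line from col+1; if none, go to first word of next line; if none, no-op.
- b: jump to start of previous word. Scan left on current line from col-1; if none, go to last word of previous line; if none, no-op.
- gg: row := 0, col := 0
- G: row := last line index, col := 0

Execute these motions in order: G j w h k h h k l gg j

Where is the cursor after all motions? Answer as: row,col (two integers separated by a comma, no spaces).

Answer: 1,0

Derivation:
After 1 (G): row=4 col=0 char='r'
After 2 (j): row=4 col=0 char='r'
After 3 (w): row=4 col=4 char='p'
After 4 (h): row=4 col=3 char='_'
After 5 (k): row=3 col=3 char='k'
After 6 (h): row=3 col=2 char='n'
After 7 (h): row=3 col=1 char='i'
After 8 (k): row=2 col=1 char='o'
After 9 (l): row=2 col=2 char='c'
After 10 (gg): row=0 col=0 char='b'
After 11 (j): row=1 col=0 char='l'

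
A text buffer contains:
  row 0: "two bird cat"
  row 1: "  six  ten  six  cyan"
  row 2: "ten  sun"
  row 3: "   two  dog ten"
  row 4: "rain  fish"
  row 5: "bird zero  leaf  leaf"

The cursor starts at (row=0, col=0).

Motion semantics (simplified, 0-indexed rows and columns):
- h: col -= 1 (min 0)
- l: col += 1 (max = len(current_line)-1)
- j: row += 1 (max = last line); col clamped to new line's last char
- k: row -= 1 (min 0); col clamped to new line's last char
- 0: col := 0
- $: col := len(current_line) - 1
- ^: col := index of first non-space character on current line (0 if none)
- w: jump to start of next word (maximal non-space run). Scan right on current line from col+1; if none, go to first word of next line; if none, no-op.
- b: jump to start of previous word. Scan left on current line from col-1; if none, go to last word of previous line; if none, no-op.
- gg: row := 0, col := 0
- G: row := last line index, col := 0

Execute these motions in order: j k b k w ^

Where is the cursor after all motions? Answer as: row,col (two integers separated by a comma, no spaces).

Answer: 0,0

Derivation:
After 1 (j): row=1 col=0 char='_'
After 2 (k): row=0 col=0 char='t'
After 3 (b): row=0 col=0 char='t'
After 4 (k): row=0 col=0 char='t'
After 5 (w): row=0 col=4 char='b'
After 6 (^): row=0 col=0 char='t'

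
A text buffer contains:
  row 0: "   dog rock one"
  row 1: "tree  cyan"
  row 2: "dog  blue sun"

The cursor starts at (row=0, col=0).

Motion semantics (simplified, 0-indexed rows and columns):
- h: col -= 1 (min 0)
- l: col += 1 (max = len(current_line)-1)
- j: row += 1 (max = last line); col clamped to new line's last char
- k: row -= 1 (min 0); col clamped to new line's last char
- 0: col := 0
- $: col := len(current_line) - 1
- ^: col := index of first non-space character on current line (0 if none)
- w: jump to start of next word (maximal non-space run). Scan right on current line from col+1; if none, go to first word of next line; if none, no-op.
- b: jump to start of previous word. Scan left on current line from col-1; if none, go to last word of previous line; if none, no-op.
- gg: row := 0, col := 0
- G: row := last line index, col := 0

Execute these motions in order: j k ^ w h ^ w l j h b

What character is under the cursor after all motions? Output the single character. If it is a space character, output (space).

Answer: c

Derivation:
After 1 (j): row=1 col=0 char='t'
After 2 (k): row=0 col=0 char='_'
After 3 (^): row=0 col=3 char='d'
After 4 (w): row=0 col=7 char='r'
After 5 (h): row=0 col=6 char='_'
After 6 (^): row=0 col=3 char='d'
After 7 (w): row=0 col=7 char='r'
After 8 (l): row=0 col=8 char='o'
After 9 (j): row=1 col=8 char='a'
After 10 (h): row=1 col=7 char='y'
After 11 (b): row=1 col=6 char='c'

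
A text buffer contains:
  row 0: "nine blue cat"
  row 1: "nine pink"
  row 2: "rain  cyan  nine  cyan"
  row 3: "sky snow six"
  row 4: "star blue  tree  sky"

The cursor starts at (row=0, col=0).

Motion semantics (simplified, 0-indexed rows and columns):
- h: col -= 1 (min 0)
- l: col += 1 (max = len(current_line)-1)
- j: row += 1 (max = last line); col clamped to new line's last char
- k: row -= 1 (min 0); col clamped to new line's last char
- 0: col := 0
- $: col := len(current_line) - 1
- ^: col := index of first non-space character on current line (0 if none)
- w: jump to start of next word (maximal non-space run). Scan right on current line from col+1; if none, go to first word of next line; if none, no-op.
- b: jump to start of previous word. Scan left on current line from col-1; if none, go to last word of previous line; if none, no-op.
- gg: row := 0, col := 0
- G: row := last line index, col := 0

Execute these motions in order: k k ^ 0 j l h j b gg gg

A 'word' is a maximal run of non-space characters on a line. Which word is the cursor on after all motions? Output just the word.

After 1 (k): row=0 col=0 char='n'
After 2 (k): row=0 col=0 char='n'
After 3 (^): row=0 col=0 char='n'
After 4 (0): row=0 col=0 char='n'
After 5 (j): row=1 col=0 char='n'
After 6 (l): row=1 col=1 char='i'
After 7 (h): row=1 col=0 char='n'
After 8 (j): row=2 col=0 char='r'
After 9 (b): row=1 col=5 char='p'
After 10 (gg): row=0 col=0 char='n'
After 11 (gg): row=0 col=0 char='n'

Answer: nine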